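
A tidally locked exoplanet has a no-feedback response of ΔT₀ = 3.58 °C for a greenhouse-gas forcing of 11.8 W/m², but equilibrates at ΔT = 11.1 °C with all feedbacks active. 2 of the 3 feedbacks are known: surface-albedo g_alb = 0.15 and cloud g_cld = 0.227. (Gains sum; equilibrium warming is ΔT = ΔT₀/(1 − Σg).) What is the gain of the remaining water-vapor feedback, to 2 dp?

Amplification A = ΔT/ΔT₀ = 11.1/3.58 = 3.101.
Total gain g = 1 − 1/A = 1 − 1/3.101 = 0.6775.
Known gains sum to 0.15 + 0.227 = 0.377.
g_wv = 0.6775 − 0.377 = 0.30.

0.30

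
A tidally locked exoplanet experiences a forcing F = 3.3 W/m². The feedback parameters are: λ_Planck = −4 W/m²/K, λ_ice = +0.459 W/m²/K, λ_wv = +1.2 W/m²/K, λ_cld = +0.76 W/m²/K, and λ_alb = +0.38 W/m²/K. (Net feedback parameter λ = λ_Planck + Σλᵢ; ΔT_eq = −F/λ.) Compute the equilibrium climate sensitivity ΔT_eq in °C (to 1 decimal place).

2.7 °C

Net feedback parameter λ = (−4) + (+0.459) + (+1.2) + (+0.76) + (+0.38) = -1.201 W/m²/K.
ΔT = −F/λ = −3.3/(-1.201) = 2.7 °C.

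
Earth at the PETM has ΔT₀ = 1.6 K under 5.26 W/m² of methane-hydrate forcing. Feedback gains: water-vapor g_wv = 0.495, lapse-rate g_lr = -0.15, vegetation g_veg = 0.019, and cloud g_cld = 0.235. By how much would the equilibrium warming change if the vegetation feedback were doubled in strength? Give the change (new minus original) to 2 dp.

0.20 K

Original: g = 0.599, ΔT = 1.6/(1−0.599) = 3.9900 K.
With doubled vegetation: g' = 0.618, ΔT' = 1.6/(1−0.618) = 4.1885 K.
Change = 4.1885 − 3.9900 = 0.20 K.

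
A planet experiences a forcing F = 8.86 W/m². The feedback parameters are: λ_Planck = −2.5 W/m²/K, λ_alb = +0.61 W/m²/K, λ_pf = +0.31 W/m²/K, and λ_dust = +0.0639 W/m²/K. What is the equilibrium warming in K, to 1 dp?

Net feedback parameter λ = (−2.5) + (+0.61) + (+0.31) + (+0.0639) = -1.5161 W/m²/K.
ΔT = −F/λ = −8.86/(-1.5161) = 5.8 K.

5.8 K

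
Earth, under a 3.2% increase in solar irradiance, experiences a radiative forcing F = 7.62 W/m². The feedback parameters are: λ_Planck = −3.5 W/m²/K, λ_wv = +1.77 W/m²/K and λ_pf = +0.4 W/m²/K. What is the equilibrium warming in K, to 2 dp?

Net feedback parameter λ = (−3.5) + (+1.77) + (+0.4) = -1.33 W/m²/K.
ΔT = −F/λ = −7.62/(-1.33) = 5.73 K.

5.73 K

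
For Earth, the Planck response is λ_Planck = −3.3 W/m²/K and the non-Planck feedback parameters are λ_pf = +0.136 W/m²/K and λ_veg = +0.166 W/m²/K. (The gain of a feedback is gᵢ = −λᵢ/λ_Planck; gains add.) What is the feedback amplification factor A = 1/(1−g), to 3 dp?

Convert to gains: g_pf = 0.136/3.3 = 0.04121; g_veg = 0.166/3.3 = 0.0503.
Total gain g = 0.09151.
A = 1/(1 − 0.09151) = 1.101.

1.101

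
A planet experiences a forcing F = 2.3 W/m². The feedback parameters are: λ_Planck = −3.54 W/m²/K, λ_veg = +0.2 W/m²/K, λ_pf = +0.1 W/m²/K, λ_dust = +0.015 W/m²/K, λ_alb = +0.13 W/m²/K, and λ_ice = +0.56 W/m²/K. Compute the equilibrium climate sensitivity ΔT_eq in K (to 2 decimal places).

0.91 K

Net feedback parameter λ = (−3.54) + (+0.2) + (+0.1) + (+0.015) + (+0.13) + (+0.56) = -2.535 W/m²/K.
ΔT = −F/λ = −2.3/(-2.535) = 0.91 K.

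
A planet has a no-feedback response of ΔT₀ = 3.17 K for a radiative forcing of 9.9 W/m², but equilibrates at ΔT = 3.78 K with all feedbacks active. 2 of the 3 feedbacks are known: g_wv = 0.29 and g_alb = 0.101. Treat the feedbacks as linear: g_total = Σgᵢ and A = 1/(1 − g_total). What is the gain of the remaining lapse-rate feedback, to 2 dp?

Amplification A = ΔT/ΔT₀ = 3.78/3.17 = 1.192.
Total gain g = 1 − 1/A = 1 − 1/1.192 = 0.1611.
Known gains sum to 0.29 + 0.101 = 0.391.
g_lr = 0.1611 − 0.391 = -0.23.

-0.23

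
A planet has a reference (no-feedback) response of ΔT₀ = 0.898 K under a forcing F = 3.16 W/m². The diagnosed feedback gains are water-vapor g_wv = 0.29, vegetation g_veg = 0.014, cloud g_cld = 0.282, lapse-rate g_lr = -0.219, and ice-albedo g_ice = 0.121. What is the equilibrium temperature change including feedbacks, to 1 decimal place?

Total gain g = 0.29 + 0.014 + 0.282 − 0.219 + 0.121 = 0.488.
Amplification A = 1/(1 − 0.488) = 1.953.
ΔT = 0.898 × 1.953 = 1.8 K.

1.8 K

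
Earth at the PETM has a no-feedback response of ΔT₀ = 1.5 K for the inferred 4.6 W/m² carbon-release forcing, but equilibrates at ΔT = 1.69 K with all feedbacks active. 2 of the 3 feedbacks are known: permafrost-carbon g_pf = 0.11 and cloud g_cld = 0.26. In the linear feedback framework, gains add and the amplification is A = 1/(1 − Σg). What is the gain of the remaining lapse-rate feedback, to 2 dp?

Amplification A = ΔT/ΔT₀ = 1.69/1.5 = 1.127.
Total gain g = 1 − 1/A = 1 − 1/1.127 = 0.1127.
Known gains sum to 0.11 + 0.26 = 0.37.
g_lr = 0.1127 − 0.37 = -0.26.

-0.26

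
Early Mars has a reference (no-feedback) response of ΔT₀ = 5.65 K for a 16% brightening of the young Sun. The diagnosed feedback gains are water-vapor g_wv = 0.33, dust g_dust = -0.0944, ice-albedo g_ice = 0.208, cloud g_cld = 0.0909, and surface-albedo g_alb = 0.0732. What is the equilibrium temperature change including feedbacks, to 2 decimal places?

14.40 K

Total gain g = 0.33 − 0.0944 + 0.208 + 0.0909 + 0.0732 = 0.6077.
Amplification A = 1/(1 − 0.6077) = 2.549.
ΔT = 5.65 × 2.549 = 14.40 K.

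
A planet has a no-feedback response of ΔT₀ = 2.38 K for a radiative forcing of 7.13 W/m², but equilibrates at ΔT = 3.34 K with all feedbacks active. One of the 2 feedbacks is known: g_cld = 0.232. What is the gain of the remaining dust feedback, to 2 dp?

Amplification A = ΔT/ΔT₀ = 3.34/2.38 = 1.403.
Total gain g = 1 − 1/A = 1 − 1/1.403 = 0.2872.
The known gain is 0.232.
g_dust = 0.2872 − 0.232 = 0.06.

0.06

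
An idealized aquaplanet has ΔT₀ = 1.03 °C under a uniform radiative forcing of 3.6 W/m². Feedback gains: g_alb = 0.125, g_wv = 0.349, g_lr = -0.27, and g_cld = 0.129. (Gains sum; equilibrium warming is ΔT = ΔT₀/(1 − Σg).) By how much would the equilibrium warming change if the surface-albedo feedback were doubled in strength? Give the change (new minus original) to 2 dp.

0.36 °C

Original: g = 0.333, ΔT = 1.03/(1−0.333) = 1.5442 °C.
With doubled surface-albedo: g' = 0.458, ΔT' = 1.03/(1−0.458) = 1.9004 °C.
Change = 1.9004 − 1.5442 = 0.36 °C.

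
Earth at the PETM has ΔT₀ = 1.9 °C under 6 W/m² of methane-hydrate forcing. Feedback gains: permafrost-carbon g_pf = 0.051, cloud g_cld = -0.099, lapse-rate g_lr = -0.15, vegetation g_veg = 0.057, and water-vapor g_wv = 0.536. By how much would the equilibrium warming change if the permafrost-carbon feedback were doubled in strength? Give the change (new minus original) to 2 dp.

0.29 °C

Original: g = 0.395, ΔT = 1.9/(1−0.395) = 3.1405 °C.
With doubled permafrost-carbon: g' = 0.446, ΔT' = 1.9/(1−0.446) = 3.4296 °C.
Change = 3.4296 − 3.1405 = 0.29 °C.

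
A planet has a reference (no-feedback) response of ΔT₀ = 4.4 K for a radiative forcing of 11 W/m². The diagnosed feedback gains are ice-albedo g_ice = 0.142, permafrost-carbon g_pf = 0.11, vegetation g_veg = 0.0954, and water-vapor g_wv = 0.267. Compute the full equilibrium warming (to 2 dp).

Total gain g = 0.142 + 0.11 + 0.0954 + 0.267 = 0.6144.
Amplification A = 1/(1 − 0.6144) = 2.593.
ΔT = 4.4 × 2.593 = 11.41 K.

11.41 K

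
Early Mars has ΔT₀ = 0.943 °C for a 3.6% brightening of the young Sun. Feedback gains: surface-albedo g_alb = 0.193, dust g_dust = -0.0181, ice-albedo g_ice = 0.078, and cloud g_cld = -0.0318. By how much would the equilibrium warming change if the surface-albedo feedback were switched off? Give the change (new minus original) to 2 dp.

Original: g = 0.2211, ΔT = 0.943/(1−0.2211) = 1.2107 °C.
Without surface-albedo: g' = 0.0281, ΔT' = 0.943/(1−0.0281) = 0.9703 °C.
Change = 0.9703 − 1.2107 = -0.24 °C.

-0.24 °C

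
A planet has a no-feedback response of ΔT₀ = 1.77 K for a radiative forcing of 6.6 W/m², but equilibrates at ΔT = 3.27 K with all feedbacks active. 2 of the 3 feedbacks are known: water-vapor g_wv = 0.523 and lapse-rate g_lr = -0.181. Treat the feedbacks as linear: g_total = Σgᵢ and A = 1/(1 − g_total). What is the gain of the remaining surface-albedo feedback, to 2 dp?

Amplification A = ΔT/ΔT₀ = 3.27/1.77 = 1.847.
Total gain g = 1 − 1/A = 1 − 1/1.847 = 0.4586.
Known gains sum to 0.523 − 0.181 = 0.342.
g_alb = 0.4586 − 0.342 = 0.12.

0.12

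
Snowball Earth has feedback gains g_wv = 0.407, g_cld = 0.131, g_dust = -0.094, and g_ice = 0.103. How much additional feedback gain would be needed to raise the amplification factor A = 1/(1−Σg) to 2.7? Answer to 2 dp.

0.08

Current total gain = 0.547.
Target gain for A = 2.7: g* = 1 − 1/2.7 = 0.6296.
Additional gain needed = 0.6296 − 0.547 = 0.08.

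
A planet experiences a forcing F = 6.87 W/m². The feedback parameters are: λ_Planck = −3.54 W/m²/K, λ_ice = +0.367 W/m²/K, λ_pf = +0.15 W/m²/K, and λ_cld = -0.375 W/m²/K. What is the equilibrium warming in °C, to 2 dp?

Net feedback parameter λ = (−3.54) + (+0.367) + (+0.15) + (-0.375) = -3.398 W/m²/K.
ΔT = −F/λ = −6.87/(-3.398) = 2.02 °C.

2.02 °C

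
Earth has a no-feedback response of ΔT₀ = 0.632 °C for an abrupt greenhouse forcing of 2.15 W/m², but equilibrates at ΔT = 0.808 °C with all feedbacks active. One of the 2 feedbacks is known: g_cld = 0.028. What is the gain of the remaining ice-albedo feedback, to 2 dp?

Amplification A = ΔT/ΔT₀ = 0.808/0.632 = 1.278.
Total gain g = 1 − 1/A = 1 − 1/1.278 = 0.2175.
The known gain is 0.028.
g_ice = 0.2175 − 0.028 = 0.19.

0.19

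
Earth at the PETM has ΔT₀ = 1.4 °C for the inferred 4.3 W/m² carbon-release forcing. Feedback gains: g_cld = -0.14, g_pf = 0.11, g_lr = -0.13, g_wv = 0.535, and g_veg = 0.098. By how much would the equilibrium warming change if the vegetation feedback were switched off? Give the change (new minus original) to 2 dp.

-0.42 °C

Original: g = 0.473, ΔT = 1.4/(1−0.473) = 2.6565 °C.
Without vegetation: g' = 0.375, ΔT' = 1.4/(1−0.375) = 2.2400 °C.
Change = 2.2400 − 2.6565 = -0.42 °C.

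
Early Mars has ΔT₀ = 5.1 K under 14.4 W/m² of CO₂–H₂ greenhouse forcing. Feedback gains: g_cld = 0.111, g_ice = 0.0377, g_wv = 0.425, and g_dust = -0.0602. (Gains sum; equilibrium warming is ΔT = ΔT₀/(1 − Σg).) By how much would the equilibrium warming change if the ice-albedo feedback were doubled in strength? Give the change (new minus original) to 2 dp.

0.88 K

Original: g = 0.5135, ΔT = 5.1/(1−0.5135) = 10.4830 K.
With doubled ice-albedo: g' = 0.5512, ΔT' = 5.1/(1−0.5512) = 11.3636 K.
Change = 11.3636 − 10.4830 = 0.88 K.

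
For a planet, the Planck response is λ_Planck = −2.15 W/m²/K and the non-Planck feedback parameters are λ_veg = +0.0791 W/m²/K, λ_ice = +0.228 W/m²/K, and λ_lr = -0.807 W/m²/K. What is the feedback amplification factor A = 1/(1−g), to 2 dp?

Convert to gains: g_veg = 0.0791/2.15 = 0.03679; g_ice = 0.228/2.15 = 0.106; g_lr = -0.807/2.15 = -0.3753.
Total gain g = -0.23251.
A = 1/(1 + 0.23251) = 0.81.

0.81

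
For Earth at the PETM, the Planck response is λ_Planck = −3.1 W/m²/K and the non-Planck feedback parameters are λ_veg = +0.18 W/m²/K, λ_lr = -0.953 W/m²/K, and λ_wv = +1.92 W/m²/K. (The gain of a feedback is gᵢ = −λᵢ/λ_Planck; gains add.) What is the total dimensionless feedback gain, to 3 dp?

0.370

Convert to gains: g_veg = 0.18/3.1 = 0.05806; g_lr = -0.953/3.1 = -0.3074; g_wv = 1.92/3.1 = 0.6194.
Total gain g = 0.37006.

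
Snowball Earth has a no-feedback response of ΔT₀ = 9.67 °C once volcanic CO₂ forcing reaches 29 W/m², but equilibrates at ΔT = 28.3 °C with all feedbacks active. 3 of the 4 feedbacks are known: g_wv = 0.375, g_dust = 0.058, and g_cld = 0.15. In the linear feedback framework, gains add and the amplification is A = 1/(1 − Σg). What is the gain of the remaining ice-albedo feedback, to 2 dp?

Amplification A = ΔT/ΔT₀ = 28.3/9.67 = 2.927.
Total gain g = 1 − 1/A = 1 − 1/2.927 = 0.6584.
Known gains sum to 0.375 + 0.058 + 0.15 = 0.583.
g_ice = 0.6584 − 0.583 = 0.08.

0.08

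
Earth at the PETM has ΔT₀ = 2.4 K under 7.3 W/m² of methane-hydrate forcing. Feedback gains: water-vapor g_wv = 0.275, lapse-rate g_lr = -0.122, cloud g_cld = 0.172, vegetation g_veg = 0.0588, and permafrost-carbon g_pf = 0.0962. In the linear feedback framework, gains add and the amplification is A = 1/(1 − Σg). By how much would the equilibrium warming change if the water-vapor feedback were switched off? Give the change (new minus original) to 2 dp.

-1.60 K

Original: g = 0.48, ΔT = 2.4/(1−0.48) = 4.6154 K.
Without water-vapor: g' = 0.205, ΔT' = 2.4/(1−0.205) = 3.0189 K.
Change = 3.0189 − 4.6154 = -1.60 K.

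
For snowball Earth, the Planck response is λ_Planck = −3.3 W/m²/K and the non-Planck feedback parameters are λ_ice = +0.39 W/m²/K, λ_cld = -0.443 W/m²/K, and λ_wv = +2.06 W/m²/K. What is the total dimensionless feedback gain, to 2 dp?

Convert to gains: g_ice = 0.39/3.3 = 0.1182; g_cld = -0.443/3.3 = -0.1342; g_wv = 2.06/3.3 = 0.6242.
Total gain g = 0.6082.

0.61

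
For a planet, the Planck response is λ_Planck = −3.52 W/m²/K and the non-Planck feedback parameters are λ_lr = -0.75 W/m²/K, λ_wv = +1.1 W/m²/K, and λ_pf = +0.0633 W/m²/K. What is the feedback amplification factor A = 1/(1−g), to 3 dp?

1.133

Convert to gains: g_lr = -0.75/3.52 = -0.2131; g_wv = 1.1/3.52 = 0.3125; g_pf = 0.0633/3.52 = 0.01798.
Total gain g = 0.11738.
A = 1/(1 − 0.11738) = 1.133.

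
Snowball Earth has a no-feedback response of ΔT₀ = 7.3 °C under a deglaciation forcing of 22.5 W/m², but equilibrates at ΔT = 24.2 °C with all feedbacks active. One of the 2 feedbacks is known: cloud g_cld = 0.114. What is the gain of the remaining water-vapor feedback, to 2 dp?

0.58

Amplification A = ΔT/ΔT₀ = 24.2/7.3 = 3.315.
Total gain g = 1 − 1/A = 1 − 1/3.315 = 0.6983.
The known gain is 0.114.
g_wv = 0.6983 − 0.114 = 0.58.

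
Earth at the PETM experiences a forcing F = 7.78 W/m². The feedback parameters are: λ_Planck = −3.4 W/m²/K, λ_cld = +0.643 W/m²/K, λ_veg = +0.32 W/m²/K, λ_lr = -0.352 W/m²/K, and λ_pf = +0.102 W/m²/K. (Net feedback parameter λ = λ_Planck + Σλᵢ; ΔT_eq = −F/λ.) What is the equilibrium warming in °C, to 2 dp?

2.90 °C

Net feedback parameter λ = (−3.4) + (+0.643) + (+0.32) + (-0.352) + (+0.102) = -2.687 W/m²/K.
ΔT = −F/λ = −7.78/(-2.687) = 2.90 °C.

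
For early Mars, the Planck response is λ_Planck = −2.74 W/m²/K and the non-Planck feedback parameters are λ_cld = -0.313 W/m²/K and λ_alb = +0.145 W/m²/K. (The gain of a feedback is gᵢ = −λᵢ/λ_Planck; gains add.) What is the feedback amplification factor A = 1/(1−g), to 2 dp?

Convert to gains: g_cld = -0.313/2.74 = -0.1142; g_alb = 0.145/2.74 = 0.05292.
Total gain g = -0.06128.
A = 1/(1 + 0.06128) = 0.94.

0.94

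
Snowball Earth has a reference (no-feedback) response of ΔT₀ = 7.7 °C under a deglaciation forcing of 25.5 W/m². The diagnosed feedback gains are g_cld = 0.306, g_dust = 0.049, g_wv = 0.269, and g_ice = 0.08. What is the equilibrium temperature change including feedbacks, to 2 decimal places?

26.01 °C

Total gain g = 0.306 + 0.049 + 0.269 + 0.08 = 0.704.
Amplification A = 1/(1 − 0.704) = 3.378.
ΔT = 7.7 × 3.378 = 26.01 °C.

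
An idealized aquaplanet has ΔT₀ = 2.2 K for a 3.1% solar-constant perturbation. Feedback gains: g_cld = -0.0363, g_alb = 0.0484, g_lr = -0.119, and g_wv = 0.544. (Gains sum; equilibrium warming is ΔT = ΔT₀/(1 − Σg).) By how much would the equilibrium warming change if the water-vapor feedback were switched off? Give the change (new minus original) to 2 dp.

-1.92 K

Original: g = 0.4371, ΔT = 2.2/(1−0.4371) = 3.9083 K.
Without water-vapor: g' = -0.1069, ΔT' = 2.2/(1+0.1069) = 1.9875 K.
Change = 1.9875 − 3.9083 = -1.92 K.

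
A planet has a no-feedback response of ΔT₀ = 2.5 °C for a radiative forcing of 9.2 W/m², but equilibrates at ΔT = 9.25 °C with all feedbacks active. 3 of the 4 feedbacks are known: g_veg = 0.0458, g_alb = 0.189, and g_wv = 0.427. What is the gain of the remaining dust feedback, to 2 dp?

Amplification A = ΔT/ΔT₀ = 9.25/2.5 = 3.7.
Total gain g = 1 − 1/A = 1 − 1/3.7 = 0.7297.
Known gains sum to 0.0458 + 0.189 + 0.427 = 0.6618.
g_dust = 0.7297 − 0.6618 = 0.07.

0.07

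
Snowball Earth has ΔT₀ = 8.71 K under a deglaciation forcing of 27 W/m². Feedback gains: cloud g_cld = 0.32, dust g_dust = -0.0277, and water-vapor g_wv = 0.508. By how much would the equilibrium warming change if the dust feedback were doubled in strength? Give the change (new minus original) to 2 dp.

-5.31 K

Original: g = 0.8003, ΔT = 8.71/(1−0.8003) = 43.6154 K.
With doubled dust: g' = 0.7726, ΔT' = 8.71/(1−0.7726) = 38.3026 K.
Change = 38.3026 − 43.6154 = -5.31 K.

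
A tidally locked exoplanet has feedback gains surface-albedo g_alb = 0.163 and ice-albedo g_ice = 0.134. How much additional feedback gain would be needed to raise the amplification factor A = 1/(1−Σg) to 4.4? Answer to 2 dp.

Current total gain = 0.297.
Target gain for A = 4.4: g* = 1 − 1/4.4 = 0.7727.
Additional gain needed = 0.7727 − 0.297 = 0.48.

0.48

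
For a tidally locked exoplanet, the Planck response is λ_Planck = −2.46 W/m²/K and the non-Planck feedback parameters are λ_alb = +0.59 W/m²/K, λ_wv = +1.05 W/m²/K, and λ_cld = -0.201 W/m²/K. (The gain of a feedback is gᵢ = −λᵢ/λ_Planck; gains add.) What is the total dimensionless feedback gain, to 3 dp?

Convert to gains: g_alb = 0.59/2.46 = 0.2398; g_wv = 1.05/2.46 = 0.4268; g_cld = -0.201/2.46 = -0.08171.
Total gain g = 0.58489.

0.585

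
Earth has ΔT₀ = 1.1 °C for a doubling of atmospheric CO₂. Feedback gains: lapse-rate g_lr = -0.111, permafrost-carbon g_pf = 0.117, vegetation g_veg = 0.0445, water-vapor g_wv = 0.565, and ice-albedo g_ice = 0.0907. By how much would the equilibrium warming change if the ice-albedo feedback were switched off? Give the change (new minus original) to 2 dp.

Original: g = 0.7062, ΔT = 1.1/(1−0.7062) = 3.7440 °C.
Without ice-albedo: g' = 0.6155, ΔT' = 1.1/(1−0.6155) = 2.8609 °C.
Change = 2.8609 − 3.7440 = -0.88 °C.

-0.88 °C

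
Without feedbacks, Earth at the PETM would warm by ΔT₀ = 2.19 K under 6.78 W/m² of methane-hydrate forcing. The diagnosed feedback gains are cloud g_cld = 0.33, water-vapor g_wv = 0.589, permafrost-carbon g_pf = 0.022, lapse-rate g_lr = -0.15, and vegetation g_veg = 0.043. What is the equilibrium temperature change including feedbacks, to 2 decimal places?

Total gain g = 0.33 + 0.589 + 0.022 − 0.15 + 0.043 = 0.834.
Amplification A = 1/(1 − 0.834) = 6.024.
ΔT = 2.19 × 6.024 = 13.19 K.

13.19 K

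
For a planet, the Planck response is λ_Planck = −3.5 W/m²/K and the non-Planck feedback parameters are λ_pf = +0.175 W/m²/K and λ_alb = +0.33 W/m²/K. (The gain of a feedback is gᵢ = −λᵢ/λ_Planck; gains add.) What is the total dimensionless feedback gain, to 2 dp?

Convert to gains: g_pf = 0.175/3.5 = 0.05; g_alb = 0.33/3.5 = 0.09429.
Total gain g = 0.14429.

0.14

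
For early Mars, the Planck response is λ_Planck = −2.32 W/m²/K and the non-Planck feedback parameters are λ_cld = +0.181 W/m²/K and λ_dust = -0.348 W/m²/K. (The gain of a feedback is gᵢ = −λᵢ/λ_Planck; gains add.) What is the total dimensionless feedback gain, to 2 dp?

-0.07

Convert to gains: g_cld = 0.181/2.32 = 0.07802; g_dust = -0.348/2.32 = -0.15.
Total gain g = -0.07198.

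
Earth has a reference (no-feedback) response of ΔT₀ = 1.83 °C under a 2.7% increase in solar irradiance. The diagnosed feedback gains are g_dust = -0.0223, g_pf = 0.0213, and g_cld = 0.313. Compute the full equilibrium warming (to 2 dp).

2.66 °C

Total gain g = -0.0223 + 0.0213 + 0.313 = 0.312.
Amplification A = 1/(1 − 0.312) = 1.453.
ΔT = 1.83 × 1.453 = 2.66 °C.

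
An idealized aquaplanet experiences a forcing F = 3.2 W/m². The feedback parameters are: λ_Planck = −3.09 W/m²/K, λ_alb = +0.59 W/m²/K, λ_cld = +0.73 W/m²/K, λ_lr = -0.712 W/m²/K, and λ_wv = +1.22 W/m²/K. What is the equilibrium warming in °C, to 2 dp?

Net feedback parameter λ = (−3.09) + (+0.59) + (+0.73) + (-0.712) + (+1.22) = -1.262 W/m²/K.
ΔT = −F/λ = −3.2/(-1.262) = 2.54 °C.

2.54 °C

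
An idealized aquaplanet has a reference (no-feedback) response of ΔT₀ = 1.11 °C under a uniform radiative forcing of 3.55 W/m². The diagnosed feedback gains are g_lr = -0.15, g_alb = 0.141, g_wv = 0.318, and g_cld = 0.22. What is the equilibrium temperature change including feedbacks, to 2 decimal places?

Total gain g = -0.15 + 0.141 + 0.318 + 0.22 = 0.529.
Amplification A = 1/(1 − 0.529) = 2.123.
ΔT = 1.11 × 2.123 = 2.36 °C.

2.36 °C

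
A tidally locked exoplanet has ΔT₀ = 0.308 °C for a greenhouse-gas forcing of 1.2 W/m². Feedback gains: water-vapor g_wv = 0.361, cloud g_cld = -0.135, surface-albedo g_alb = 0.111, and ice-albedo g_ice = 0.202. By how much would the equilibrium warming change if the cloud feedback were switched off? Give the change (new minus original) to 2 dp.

Original: g = 0.539, ΔT = 0.308/(1−0.539) = 0.6681 °C.
Without cloud: g' = 0.674, ΔT' = 0.308/(1−0.674) = 0.9448 °C.
Change = 0.9448 − 0.6681 = 0.28 °C.

0.28 °C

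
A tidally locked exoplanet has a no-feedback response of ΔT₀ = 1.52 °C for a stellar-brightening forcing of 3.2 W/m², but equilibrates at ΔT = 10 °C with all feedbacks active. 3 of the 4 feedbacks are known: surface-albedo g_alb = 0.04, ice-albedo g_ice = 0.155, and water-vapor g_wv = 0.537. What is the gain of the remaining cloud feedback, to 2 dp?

0.12

Amplification A = ΔT/ΔT₀ = 10/1.52 = 6.579.
Total gain g = 1 − 1/A = 1 − 1/6.579 = 0.848.
Known gains sum to 0.04 + 0.155 + 0.537 = 0.732.
g_cld = 0.848 − 0.732 = 0.12.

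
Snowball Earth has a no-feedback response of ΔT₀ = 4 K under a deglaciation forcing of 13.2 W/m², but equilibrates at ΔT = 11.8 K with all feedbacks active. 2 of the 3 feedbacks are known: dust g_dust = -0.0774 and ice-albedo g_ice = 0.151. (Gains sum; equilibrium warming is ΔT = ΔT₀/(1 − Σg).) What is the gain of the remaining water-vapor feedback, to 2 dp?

0.59

Amplification A = ΔT/ΔT₀ = 11.8/4 = 2.95.
Total gain g = 1 − 1/A = 1 − 1/2.95 = 0.661.
Known gains sum to -0.0774 + 0.151 = 0.0736.
g_wv = 0.661 − 0.0736 = 0.59.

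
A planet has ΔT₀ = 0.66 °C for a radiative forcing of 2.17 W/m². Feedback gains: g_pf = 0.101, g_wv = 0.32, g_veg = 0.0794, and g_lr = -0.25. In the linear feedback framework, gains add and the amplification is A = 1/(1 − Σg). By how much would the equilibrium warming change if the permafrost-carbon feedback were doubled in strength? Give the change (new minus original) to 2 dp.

0.14 °C

Original: g = 0.2504, ΔT = 0.66/(1−0.2504) = 0.8805 °C.
With doubled permafrost-carbon: g' = 0.3514, ΔT' = 0.66/(1−0.3514) = 1.0176 °C.
Change = 1.0176 − 0.8805 = 0.14 °C.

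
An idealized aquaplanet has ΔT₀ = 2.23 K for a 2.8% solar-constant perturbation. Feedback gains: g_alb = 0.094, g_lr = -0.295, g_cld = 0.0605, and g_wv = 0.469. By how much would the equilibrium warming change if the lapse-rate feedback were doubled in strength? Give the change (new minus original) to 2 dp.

Original: g = 0.3285, ΔT = 2.23/(1−0.3285) = 3.3209 K.
With doubled lapse-rate: g' = 0.0335, ΔT' = 2.23/(1−0.0335) = 2.3073 K.
Change = 2.3073 − 3.3209 = -1.01 K.

-1.01 K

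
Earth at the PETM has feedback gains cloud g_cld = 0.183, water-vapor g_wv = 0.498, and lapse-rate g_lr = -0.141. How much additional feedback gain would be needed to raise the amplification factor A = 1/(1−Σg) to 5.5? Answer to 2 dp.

0.28

Current total gain = 0.54.
Target gain for A = 5.5: g* = 1 − 1/5.5 = 0.8182.
Additional gain needed = 0.8182 − 0.54 = 0.28.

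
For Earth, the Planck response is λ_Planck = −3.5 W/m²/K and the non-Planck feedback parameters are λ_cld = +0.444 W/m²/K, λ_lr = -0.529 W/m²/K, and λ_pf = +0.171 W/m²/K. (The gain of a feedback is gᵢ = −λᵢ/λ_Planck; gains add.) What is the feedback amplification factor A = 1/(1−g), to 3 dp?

1.025

Convert to gains: g_cld = 0.444/3.5 = 0.1269; g_lr = -0.529/3.5 = -0.1511; g_pf = 0.171/3.5 = 0.04886.
Total gain g = 0.02466.
A = 1/(1 − 0.02466) = 1.025.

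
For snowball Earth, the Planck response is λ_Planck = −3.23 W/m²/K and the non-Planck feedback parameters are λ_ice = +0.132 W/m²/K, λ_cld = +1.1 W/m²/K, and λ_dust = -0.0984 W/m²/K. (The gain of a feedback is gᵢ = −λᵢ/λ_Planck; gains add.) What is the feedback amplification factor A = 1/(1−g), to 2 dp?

Convert to gains: g_ice = 0.132/3.23 = 0.04087; g_cld = 1.1/3.23 = 0.3406; g_dust = -0.0984/3.23 = -0.03046.
Total gain g = 0.35101.
A = 1/(1 − 0.35101) = 1.54.

1.54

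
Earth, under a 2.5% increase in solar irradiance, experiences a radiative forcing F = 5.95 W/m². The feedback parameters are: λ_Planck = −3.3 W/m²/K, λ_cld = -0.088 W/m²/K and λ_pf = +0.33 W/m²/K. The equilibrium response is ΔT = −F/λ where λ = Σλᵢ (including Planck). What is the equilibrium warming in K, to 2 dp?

1.95 K

Net feedback parameter λ = (−3.3) + (-0.088) + (+0.33) = -3.058 W/m²/K.
ΔT = −F/λ = −5.95/(-3.058) = 1.95 K.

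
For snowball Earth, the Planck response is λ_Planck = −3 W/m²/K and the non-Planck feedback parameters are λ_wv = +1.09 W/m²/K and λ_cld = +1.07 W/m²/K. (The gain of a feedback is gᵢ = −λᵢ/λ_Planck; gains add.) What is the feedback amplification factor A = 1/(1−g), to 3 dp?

Convert to gains: g_wv = 1.09/3 = 0.3633; g_cld = 1.07/3 = 0.3567.
Total gain g = 0.72.
A = 1/(1 − 0.72) = 3.571.

3.571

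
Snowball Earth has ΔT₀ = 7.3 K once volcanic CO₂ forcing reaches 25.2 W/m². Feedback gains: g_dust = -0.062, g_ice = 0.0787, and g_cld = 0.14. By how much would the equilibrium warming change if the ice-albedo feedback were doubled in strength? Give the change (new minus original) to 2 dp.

Original: g = 0.1567, ΔT = 7.3/(1−0.1567) = 8.6565 K.
With doubled ice-albedo: g' = 0.2354, ΔT' = 7.3/(1−0.2354) = 9.5475 K.
Change = 9.5475 − 8.6565 = 0.89 K.

0.89 K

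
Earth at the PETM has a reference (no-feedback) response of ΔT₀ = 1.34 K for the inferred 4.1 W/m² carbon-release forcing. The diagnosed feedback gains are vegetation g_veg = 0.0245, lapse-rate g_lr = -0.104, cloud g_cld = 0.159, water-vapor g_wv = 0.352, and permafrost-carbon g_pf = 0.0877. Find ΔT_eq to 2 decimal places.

Total gain g = 0.0245 − 0.104 + 0.159 + 0.352 + 0.0877 = 0.5192.
Amplification A = 1/(1 − 0.5192) = 2.08.
ΔT = 1.34 × 2.08 = 2.79 K.

2.79 K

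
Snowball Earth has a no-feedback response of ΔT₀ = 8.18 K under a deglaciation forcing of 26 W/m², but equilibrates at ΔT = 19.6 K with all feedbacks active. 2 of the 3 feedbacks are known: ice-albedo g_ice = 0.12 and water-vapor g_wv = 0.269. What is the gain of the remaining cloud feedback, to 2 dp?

0.19

Amplification A = ΔT/ΔT₀ = 19.6/8.18 = 2.396.
Total gain g = 1 − 1/A = 1 − 1/2.396 = 0.5826.
Known gains sum to 0.12 + 0.269 = 0.389.
g_cld = 0.5826 − 0.389 = 0.19.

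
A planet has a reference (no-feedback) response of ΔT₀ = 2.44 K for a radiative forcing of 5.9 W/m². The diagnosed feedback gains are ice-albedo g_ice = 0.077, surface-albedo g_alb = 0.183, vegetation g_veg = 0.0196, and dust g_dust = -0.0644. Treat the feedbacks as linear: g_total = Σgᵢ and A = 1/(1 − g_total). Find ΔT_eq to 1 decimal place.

Total gain g = 0.077 + 0.183 + 0.0196 − 0.0644 = 0.2152.
Amplification A = 1/(1 − 0.2152) = 1.274.
ΔT = 2.44 × 1.274 = 3.1 K.

3.1 K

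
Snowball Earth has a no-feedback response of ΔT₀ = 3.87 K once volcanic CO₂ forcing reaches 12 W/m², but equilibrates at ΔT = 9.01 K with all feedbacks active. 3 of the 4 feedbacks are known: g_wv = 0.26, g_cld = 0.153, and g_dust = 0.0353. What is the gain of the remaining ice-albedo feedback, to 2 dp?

0.12

Amplification A = ΔT/ΔT₀ = 9.01/3.87 = 2.328.
Total gain g = 1 − 1/A = 1 − 1/2.328 = 0.5704.
Known gains sum to 0.26 + 0.153 + 0.0353 = 0.4483.
g_ice = 0.5704 − 0.4483 = 0.12.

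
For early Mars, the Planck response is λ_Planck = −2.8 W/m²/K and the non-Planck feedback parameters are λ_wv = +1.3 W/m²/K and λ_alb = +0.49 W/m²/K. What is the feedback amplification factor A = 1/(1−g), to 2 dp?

Convert to gains: g_wv = 1.3/2.8 = 0.4643; g_alb = 0.49/2.8 = 0.175.
Total gain g = 0.6393.
A = 1/(1 − 0.6393) = 2.77.

2.77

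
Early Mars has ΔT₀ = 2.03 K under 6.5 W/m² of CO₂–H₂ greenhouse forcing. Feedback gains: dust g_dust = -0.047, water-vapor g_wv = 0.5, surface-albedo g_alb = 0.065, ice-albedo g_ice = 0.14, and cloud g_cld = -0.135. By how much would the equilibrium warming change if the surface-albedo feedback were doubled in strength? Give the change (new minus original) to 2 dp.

0.67 K

Original: g = 0.523, ΔT = 2.03/(1−0.523) = 4.2558 K.
With doubled surface-albedo: g' = 0.588, ΔT' = 2.03/(1−0.588) = 4.9272 K.
Change = 4.9272 − 4.2558 = 0.67 K.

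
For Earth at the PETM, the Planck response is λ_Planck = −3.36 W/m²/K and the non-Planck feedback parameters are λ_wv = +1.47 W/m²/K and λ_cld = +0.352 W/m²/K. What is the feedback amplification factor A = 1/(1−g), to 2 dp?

2.18

Convert to gains: g_wv = 1.47/3.36 = 0.4375; g_cld = 0.352/3.36 = 0.1048.
Total gain g = 0.5423.
A = 1/(1 − 0.5423) = 2.18.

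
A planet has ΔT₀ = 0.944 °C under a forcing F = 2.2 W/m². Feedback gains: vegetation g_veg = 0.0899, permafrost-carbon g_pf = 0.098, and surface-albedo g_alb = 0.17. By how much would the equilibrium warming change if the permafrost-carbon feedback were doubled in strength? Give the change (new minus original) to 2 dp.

0.26 °C

Original: g = 0.3579, ΔT = 0.944/(1−0.3579) = 1.4702 °C.
With doubled permafrost-carbon: g' = 0.4559, ΔT' = 0.944/(1−0.4559) = 1.7350 °C.
Change = 1.7350 − 1.4702 = 0.26 °C.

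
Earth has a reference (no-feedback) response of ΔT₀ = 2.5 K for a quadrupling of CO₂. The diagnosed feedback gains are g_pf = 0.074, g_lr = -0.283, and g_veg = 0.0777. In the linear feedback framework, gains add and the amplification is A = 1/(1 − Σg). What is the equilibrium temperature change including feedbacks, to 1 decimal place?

2.2 K

Total gain g = 0.074 − 0.283 + 0.0777 = -0.1313.
Amplification A = 1/(1 + 0.1313) = 0.8839.
ΔT = 2.5 × 0.8839 = 2.2 K.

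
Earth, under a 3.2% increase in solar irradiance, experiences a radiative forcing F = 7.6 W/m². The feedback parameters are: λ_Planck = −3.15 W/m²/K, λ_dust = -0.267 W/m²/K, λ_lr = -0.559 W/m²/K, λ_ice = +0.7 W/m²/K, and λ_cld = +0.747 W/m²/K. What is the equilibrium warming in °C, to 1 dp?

Net feedback parameter λ = (−3.15) + (-0.267) + (-0.559) + (+0.7) + (+0.747) = -2.529 W/m²/K.
ΔT = −F/λ = −7.6/(-2.529) = 3.0 °C.

3.0 °C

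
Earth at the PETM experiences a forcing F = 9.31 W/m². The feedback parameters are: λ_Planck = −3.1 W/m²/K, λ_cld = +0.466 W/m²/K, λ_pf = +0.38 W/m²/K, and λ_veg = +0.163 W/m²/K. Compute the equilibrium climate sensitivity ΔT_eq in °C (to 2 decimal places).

Net feedback parameter λ = (−3.1) + (+0.466) + (+0.38) + (+0.163) = -2.091 W/m²/K.
ΔT = −F/λ = −9.31/(-2.091) = 4.45 °C.

4.45 °C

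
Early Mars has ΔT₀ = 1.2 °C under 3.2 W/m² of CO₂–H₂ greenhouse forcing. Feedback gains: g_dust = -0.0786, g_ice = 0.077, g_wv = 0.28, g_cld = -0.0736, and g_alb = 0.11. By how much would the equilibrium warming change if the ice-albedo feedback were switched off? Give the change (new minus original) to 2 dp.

-0.18 °C

Original: g = 0.3148, ΔT = 1.2/(1−0.3148) = 1.7513 °C.
Without ice-albedo: g' = 0.2378, ΔT' = 1.2/(1−0.2378) = 1.5744 °C.
Change = 1.5744 − 1.7513 = -0.18 °C.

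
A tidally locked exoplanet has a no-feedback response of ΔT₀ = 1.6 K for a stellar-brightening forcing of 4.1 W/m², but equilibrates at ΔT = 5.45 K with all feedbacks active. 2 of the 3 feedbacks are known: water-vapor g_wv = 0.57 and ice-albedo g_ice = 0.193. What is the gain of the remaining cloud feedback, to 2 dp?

-0.06

Amplification A = ΔT/ΔT₀ = 5.45/1.6 = 3.406.
Total gain g = 1 − 1/A = 1 − 1/3.406 = 0.7064.
Known gains sum to 0.57 + 0.193 = 0.763.
g_cld = 0.7064 − 0.763 = -0.06.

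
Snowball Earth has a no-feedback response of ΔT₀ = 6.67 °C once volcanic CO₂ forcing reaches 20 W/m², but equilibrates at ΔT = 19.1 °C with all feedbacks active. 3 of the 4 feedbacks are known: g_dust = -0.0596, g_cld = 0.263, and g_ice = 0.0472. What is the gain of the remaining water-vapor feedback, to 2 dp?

Amplification A = ΔT/ΔT₀ = 19.1/6.67 = 2.864.
Total gain g = 1 − 1/A = 1 − 1/2.864 = 0.6508.
Known gains sum to -0.0596 + 0.263 + 0.0472 = 0.2506.
g_wv = 0.6508 − 0.2506 = 0.40.

0.40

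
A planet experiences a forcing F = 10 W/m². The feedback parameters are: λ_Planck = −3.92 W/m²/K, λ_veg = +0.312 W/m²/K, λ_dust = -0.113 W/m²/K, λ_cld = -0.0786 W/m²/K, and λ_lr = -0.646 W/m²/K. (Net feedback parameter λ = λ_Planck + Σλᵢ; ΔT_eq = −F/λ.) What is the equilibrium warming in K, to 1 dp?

2.2 K

Net feedback parameter λ = (−3.92) + (+0.312) + (-0.113) + (-0.0786) + (-0.646) = -4.4456 W/m²/K.
ΔT = −F/λ = −10/(-4.4456) = 2.2 K.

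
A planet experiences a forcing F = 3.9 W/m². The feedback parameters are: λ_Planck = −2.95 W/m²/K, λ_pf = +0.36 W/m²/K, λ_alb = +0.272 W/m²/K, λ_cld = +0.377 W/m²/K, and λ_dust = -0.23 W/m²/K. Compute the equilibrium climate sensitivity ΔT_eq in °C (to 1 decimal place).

Net feedback parameter λ = (−2.95) + (+0.36) + (+0.272) + (+0.377) + (-0.23) = -2.171 W/m²/K.
ΔT = −F/λ = −3.9/(-2.171) = 1.8 °C.

1.8 °C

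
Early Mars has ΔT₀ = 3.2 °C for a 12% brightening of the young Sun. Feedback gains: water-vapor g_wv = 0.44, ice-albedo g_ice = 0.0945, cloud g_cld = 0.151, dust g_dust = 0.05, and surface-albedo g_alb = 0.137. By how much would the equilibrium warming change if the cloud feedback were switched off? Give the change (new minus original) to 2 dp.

Original: g = 0.8725, ΔT = 3.2/(1−0.8725) = 25.0980 °C.
Without cloud: g' = 0.7215, ΔT' = 3.2/(1−0.7215) = 11.4901 °C.
Change = 11.4901 − 25.0980 = -13.61 °C.

-13.61 °C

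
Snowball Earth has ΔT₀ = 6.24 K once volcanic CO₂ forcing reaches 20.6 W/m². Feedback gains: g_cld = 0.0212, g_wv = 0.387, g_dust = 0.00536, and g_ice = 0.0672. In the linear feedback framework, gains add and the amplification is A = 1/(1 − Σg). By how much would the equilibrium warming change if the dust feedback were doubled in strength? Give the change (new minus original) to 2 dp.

Original: g = 0.48076, ΔT = 6.24/(1−0.48076) = 12.0176 K.
With doubled dust: g' = 0.48612, ΔT' = 6.24/(1−0.48612) = 12.1429 K.
Change = 12.1429 − 12.0176 = 0.13 K.

0.13 K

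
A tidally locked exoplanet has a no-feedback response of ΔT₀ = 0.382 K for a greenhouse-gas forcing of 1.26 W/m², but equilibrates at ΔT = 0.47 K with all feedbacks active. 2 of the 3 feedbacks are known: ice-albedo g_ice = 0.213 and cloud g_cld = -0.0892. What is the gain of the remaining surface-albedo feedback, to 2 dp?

0.06

Amplification A = ΔT/ΔT₀ = 0.47/0.382 = 1.23.
Total gain g = 1 − 1/A = 1 − 1/1.23 = 0.187.
Known gains sum to 0.213 − 0.0892 = 0.1238.
g_alb = 0.187 − 0.1238 = 0.06.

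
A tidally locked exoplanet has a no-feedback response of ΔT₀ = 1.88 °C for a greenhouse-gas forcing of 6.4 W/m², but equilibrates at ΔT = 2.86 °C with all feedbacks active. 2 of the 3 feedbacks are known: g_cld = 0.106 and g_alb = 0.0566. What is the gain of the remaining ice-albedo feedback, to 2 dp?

Amplification A = ΔT/ΔT₀ = 2.86/1.88 = 1.521.
Total gain g = 1 − 1/A = 1 − 1/1.521 = 0.3425.
Known gains sum to 0.106 + 0.0566 = 0.1626.
g_ice = 0.3425 − 0.1626 = 0.18.

0.18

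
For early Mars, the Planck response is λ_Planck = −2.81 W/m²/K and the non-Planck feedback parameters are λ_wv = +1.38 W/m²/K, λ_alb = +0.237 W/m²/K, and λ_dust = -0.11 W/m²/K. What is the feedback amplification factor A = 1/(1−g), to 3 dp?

Convert to gains: g_wv = 1.38/2.81 = 0.4911; g_alb = 0.237/2.81 = 0.08434; g_dust = -0.11/2.81 = -0.03915.
Total gain g = 0.53629.
A = 1/(1 − 0.53629) = 2.157.

2.157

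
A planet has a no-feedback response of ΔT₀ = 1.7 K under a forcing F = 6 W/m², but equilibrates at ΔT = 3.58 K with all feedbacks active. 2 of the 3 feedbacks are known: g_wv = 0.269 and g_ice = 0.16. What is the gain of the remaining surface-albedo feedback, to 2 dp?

0.10

Amplification A = ΔT/ΔT₀ = 3.58/1.7 = 2.106.
Total gain g = 1 − 1/A = 1 − 1/2.106 = 0.5252.
Known gains sum to 0.269 + 0.16 = 0.429.
g_alb = 0.5252 − 0.429 = 0.10.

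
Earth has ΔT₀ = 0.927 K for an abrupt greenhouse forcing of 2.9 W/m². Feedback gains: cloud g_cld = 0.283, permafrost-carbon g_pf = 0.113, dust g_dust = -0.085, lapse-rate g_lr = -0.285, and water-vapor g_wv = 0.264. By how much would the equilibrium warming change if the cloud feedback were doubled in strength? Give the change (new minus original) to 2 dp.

Original: g = 0.29, ΔT = 0.927/(1−0.29) = 1.3056 K.
With doubled cloud: g' = 0.573, ΔT' = 0.927/(1−0.573) = 2.1710 K.
Change = 2.1710 − 1.3056 = 0.87 K.

0.87 K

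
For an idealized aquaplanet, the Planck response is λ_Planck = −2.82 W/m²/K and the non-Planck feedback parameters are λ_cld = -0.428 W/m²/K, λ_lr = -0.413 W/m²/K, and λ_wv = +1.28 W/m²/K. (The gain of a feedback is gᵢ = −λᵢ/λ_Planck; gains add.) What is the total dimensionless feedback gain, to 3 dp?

0.156

Convert to gains: g_cld = -0.428/2.82 = -0.1518; g_lr = -0.413/2.82 = -0.1465; g_wv = 1.28/2.82 = 0.4539.
Total gain g = 0.1556.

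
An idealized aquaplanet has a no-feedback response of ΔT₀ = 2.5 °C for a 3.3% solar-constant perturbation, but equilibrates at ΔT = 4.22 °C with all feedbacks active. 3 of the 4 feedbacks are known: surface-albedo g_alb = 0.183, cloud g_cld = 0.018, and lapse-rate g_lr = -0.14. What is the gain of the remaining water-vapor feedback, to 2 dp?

0.35

Amplification A = ΔT/ΔT₀ = 4.22/2.5 = 1.688.
Total gain g = 1 − 1/A = 1 − 1/1.688 = 0.4076.
Known gains sum to 0.183 + 0.018 − 0.14 = 0.061.
g_wv = 0.4076 − 0.061 = 0.35.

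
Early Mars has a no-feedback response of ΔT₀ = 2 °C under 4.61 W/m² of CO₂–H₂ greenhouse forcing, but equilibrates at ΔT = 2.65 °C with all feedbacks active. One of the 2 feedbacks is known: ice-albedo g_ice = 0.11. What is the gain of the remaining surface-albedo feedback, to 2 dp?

Amplification A = ΔT/ΔT₀ = 2.65/2 = 1.325.
Total gain g = 1 − 1/A = 1 − 1/1.325 = 0.2453.
The known gain is 0.11.
g_alb = 0.2453 − 0.11 = 0.14.

0.14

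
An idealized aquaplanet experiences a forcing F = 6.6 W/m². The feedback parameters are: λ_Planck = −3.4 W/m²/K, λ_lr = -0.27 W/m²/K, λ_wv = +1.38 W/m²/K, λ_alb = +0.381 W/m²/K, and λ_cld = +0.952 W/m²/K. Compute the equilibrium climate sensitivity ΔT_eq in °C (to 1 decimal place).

6.9 °C

Net feedback parameter λ = (−3.4) + (-0.27) + (+1.38) + (+0.381) + (+0.952) = -0.957 W/m²/K.
ΔT = −F/λ = −6.6/(-0.957) = 6.9 °C.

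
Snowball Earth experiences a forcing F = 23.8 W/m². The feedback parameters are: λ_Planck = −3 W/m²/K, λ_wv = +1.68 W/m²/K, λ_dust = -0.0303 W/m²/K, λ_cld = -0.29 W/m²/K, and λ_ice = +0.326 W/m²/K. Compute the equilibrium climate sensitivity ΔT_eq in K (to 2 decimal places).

18.11 K

Net feedback parameter λ = (−3) + (+1.68) + (-0.0303) + (-0.29) + (+0.326) = -1.3143 W/m²/K.
ΔT = −F/λ = −23.8/(-1.3143) = 18.11 K.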